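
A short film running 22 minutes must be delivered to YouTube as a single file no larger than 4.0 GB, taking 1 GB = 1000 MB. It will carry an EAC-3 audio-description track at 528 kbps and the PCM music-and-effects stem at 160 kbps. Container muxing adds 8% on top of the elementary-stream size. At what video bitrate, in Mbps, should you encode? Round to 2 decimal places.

21.76 Mbps

Budget: 4.0 GB = 32000.0 Mb.
Stream payload after overhead: 32000.0 / 1.08 = 29629.6 Mb.
22 min = 1320 s
Total bitrate budget: 29629.6 Mb / 1320 s = 22.447 Mbps.
Audio total: 528 + 160 = 688 kbps = 0.688 Mbps.
Video: 22.447 − 0.688 = 21.759 Mbps.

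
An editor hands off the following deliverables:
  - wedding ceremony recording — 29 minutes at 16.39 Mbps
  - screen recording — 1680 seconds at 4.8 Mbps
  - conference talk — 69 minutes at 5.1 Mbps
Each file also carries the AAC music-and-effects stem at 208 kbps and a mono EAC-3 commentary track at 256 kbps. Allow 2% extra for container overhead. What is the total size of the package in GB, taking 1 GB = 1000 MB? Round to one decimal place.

7.8 GB

Audio total: 208 + 256 = 464 kbps = 0.464 Mbps.
wedding ceremony recording: 16.854 Mbps × 1740 s × 1.02 = 29912.5 Mb
screen recording: 5.264 Mbps × 1680 s × 1.02 = 9020.4 Mb
conference talk: 5.564 Mbps × 4140 s × 1.02 = 23495.7 Mb
Total: 62428.5 Mb = 7803.6 MB.
= 7.804 GB.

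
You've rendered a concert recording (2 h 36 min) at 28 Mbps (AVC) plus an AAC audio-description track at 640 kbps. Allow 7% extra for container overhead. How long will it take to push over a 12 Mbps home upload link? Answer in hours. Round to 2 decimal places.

6.64 hours

2 h 36 min = 156 min = 9360 s
Audio: 640 kbps = 0.640 Mbps.
Total bitrate: 28.640 Mbps.
File: 28.640 Mbps × 9360 s = 268070.4 Mb.
With 7% container overhead: ×1.07. → 286835.3 Mb.
At 12 Mbps: 286835.3 / 12 = 23902.9 s ≈ 6.64 hours.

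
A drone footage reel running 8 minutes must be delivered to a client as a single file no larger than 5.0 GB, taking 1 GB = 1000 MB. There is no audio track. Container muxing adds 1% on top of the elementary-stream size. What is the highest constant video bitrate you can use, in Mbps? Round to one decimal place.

82.5 Mbps

Budget: 5.0 GB = 40000.0 Mb.
Stream payload after overhead: 40000.0 / 1.01 = 39604.0 Mb.
8 min = 480 s
Total bitrate budget: 39604.0 Mb / 480 s = 82.508 Mbps.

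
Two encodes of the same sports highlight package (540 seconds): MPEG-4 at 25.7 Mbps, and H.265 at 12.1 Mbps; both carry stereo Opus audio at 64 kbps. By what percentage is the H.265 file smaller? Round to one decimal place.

Audio: 64 kbps = 0.064 Mbps.
MPEG-4: 25.764 Mbps × 540 s = 13912.6 Mb = 1.620 GiB.
H.265: 12.164 Mbps × 540 s = 6568.6 Mb = 0.765 GiB.
Reduction: (1 − 0.765/1.620) × 100 = 52.79%.

52.8%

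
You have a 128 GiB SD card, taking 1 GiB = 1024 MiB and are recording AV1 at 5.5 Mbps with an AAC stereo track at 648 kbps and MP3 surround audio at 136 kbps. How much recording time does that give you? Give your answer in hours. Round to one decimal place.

48.6 hours

Audio total: 648 + 136 = 784 kbps = 0.784 Mbps.
Total bitrate: 5.5 + 0.784 = 6.284 Mbps.
Capacity: 128 GiB = 1,099,512 Mb.
Recording time: 1,099,512 / 6.284 = 174,970 s ≈ 48.6 hours.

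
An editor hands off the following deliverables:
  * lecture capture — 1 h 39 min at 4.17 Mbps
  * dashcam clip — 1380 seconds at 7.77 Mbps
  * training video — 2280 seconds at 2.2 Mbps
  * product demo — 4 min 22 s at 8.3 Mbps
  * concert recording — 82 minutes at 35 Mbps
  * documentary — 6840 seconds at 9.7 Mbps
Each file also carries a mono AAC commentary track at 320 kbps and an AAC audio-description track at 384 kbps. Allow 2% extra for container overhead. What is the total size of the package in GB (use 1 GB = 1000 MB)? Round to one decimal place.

Audio total: 320 + 384 = 704 kbps = 0.704 Mbps.
lecture capture: 4.874 Mbps × 5940 s × 1.02 = 29530.6 Mb
dashcam clip: 8.474 Mbps × 1380 s × 1.02 = 11928.0 Mb
training video: 2.904 Mbps × 2280 s × 1.02 = 6753.5 Mb
product demo: 9.004 Mbps × 262 s × 1.02 = 2406.2 Mb
concert recording: 35.704 Mbps × 4920 s × 1.02 = 179177.0 Mb
documentary: 10.404 Mbps × 6840 s × 1.02 = 72586.6 Mb
Total: 302381.9 Mb = 37797.7 MB.
= 37.80 GB.

37.8 GB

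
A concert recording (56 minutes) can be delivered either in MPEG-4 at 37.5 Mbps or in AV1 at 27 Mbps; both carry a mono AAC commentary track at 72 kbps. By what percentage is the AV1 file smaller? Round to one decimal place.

56 min = 3360 s
Audio: 72 kbps = 0.072 Mbps.
MPEG-4: 37.572 Mbps × 3360 s = 126241.9 Mb = 15.780 GB.
AV1: 27.072 Mbps × 3360 s = 90961.9 Mb = 11.370 GB.
Reduction: (1 − 11.370/15.780) × 100 = 27.95%.

27.9%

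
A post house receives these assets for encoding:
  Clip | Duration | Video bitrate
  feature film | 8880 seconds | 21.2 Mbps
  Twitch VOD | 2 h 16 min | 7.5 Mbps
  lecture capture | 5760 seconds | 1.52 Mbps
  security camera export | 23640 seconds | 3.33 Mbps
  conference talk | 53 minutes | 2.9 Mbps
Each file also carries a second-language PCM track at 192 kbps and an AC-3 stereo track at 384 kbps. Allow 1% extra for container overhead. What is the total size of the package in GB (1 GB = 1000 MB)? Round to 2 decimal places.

Audio total: 192 + 384 = 576 kbps = 0.576 Mbps.
feature film: 21.776 Mbps × 8880 s × 1.01 = 195304.6 Mb
Twitch VOD: 8.076 Mbps × 8160 s × 1.01 = 66559.2 Mb
lecture capture: 2.096 Mbps × 5760 s × 1.01 = 12193.7 Mb
security camera export: 3.906 Mbps × 23640 s × 1.01 = 93261.2 Mb
conference talk: 3.476 Mbps × 3180 s × 1.01 = 11164.2 Mb
Total: 378482.9 Mb = 47310.4 MB.
= 47.31 GB.

47.31 GB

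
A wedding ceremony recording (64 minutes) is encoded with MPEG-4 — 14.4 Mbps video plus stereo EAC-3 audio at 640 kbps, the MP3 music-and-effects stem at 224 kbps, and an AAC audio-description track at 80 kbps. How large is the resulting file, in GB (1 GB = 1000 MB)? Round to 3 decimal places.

7.365 GB

64 min = 3840 s
Audio total: 640 + 224 + 80 = 944 kbps = 0.944 Mbps.
Total bitrate: 14.4 + 0.944 = 15.344 Mbps.
Stream data: 15.344 Mbps × 3840 s = 58921.0 Mb.
58,921 Mb ÷ 8 = 7,365 MB → 7.365 GB.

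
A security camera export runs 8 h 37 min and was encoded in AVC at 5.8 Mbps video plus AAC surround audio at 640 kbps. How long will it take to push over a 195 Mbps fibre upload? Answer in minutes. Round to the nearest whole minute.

17 minutes

8 h 37 min = 517 min = 31020 s
Audio: 640 kbps = 0.640 Mbps.
Total bitrate: 6.440 Mbps.
File: 6.440 Mbps × 31020 s = 199768.8 Mb.
At 195 Mbps: 199768.8 / 195 = 1024.5 s ≈ 17.1 minutes.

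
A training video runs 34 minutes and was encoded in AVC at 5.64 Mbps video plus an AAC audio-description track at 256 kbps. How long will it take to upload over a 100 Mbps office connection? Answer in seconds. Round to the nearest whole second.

120 seconds

34 min = 2040 s
Audio: 256 kbps = 0.256 Mbps.
Total bitrate: 5.896 Mbps.
File: 5.896 Mbps × 2040 s = 12027.8 Mb.
At 100 Mbps: 12027.8 / 100 = 120.3 s ≈ 120 seconds.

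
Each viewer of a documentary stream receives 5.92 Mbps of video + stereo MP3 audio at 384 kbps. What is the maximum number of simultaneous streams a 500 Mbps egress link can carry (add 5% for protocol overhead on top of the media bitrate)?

75

Audio: 384 kbps = 0.384 Mbps.
Per-viewer media rate: 6.304 Mbps.
On the wire with 5% overhead: 6.619 Mbps.
500 Mbps = 500.0 Mbps; 500.0 / 6.619 = 75.54 → 75 viewers.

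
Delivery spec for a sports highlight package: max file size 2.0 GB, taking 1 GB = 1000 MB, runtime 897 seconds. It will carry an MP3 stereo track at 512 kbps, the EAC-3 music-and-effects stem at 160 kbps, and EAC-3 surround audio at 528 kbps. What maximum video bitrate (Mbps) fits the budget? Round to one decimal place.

Budget: 2.0 GB = 16000.0 Mb.
Total bitrate budget: 16000.0 Mb / 897 s = 17.837 Mbps.
Audio total: 512 + 160 + 528 = 1200 kbps = 1.200 Mbps.
Video: 17.837 − 1.200 = 16.637 Mbps.

16.6 Mbps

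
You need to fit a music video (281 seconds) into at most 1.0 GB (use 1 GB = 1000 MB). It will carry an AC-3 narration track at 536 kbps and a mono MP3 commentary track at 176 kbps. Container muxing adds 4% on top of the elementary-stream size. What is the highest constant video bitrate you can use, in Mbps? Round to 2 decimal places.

Budget: 1.0 GB = 8000.0 Mb.
Stream payload after overhead: 8000.0 / 1.04 = 7692.3 Mb.
Total bitrate budget: 7692.3 Mb / 281 s = 27.375 Mbps.
Audio total: 536 + 176 = 712 kbps = 0.712 Mbps.
Video: 27.375 − 0.712 = 26.663 Mbps.

26.66 Mbps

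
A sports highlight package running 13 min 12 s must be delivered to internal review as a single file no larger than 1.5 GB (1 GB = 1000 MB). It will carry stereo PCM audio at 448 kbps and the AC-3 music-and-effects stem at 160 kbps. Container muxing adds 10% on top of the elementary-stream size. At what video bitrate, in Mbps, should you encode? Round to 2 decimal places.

Budget: 1.5 GB = 12000.0 Mb.
Stream payload after overhead: 12000.0 / 1.10 = 10909.1 Mb.
13 min 12 s = 792 s
Total bitrate budget: 10909.1 Mb / 792 s = 13.774 Mbps.
Audio total: 448 + 160 = 608 kbps = 0.608 Mbps.
Video: 13.774 − 0.608 = 13.166 Mbps.

13.17 Mbps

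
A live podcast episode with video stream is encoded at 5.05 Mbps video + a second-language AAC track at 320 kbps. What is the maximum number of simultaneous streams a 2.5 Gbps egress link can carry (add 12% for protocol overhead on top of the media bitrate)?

415

Audio: 320 kbps = 0.320 Mbps.
Per-viewer media rate: 5.370 Mbps.
On the wire with 12% overhead: 6.014 Mbps.
2.5 Gbps = 2,500 Mbps; 2,500 / 6.014 = 415.67 → 415 viewers.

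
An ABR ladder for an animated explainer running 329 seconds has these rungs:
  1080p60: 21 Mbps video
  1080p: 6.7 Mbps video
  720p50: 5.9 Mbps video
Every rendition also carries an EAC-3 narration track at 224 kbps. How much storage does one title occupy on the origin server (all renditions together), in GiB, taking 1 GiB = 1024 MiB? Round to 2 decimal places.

Audio: 224 kbps = 0.224 Mbps.
Sum of rendition bitrates: (21+0.224) + (6.7+0.224) + (5.9+0.224) = 34.272 Mbps.
× 329 s = 11,275 Mb = 1,409 MB = 1.313 GiB.

1.31 GiB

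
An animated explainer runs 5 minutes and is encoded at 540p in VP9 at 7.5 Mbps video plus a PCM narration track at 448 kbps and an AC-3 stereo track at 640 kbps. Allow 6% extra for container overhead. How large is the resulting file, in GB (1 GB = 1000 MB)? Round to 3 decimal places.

5 min = 300 s
Audio total: 448 + 640 = 1088 kbps = 1.088 Mbps.
Total bitrate: 7.5 + 1.088 = 8.588 Mbps.
Stream data: 8.588 Mbps × 300 s = 2576.4 Mb.
With 6% container overhead: ×1.06.
2,731 Mb ÷ 8 = 341.4 MB → 0.3414 GB.

0.341 GB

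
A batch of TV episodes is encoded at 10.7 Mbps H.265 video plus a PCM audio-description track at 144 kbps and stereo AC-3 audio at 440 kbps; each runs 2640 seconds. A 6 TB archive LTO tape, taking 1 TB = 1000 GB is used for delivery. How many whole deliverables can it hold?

Audio total: 144 + 440 = 584 kbps = 0.584 Mbps.
Total bitrate: 11.284 Mbps.
Per item: 11.284 Mbps × 2640 s = 29,790 Mb = 3,724 MB.
Capacity: 6 TB = 48,000,000 Mb; 1611.29 items → 1611 complete.

1611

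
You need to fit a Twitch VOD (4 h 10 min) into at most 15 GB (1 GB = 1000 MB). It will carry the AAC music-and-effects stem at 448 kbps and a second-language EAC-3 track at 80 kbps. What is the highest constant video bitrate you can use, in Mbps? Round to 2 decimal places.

7.47 Mbps

Budget: 15 GB = 120000.0 Mb.
4 h 10 min = 250 min = 15000 s
Total bitrate budget: 120000.0 Mb / 15000 s = 8.000 Mbps.
Audio total: 448 + 80 = 528 kbps = 0.528 Mbps.
Video: 8.000 − 0.528 = 7.472 Mbps.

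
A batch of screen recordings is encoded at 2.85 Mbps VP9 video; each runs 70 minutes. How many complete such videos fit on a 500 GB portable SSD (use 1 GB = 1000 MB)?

70 min = 4200 s
Per item: 2.850 Mbps × 4200 s = 11,970 Mb = 1,496 MB.
Capacity: 500 GB = 4,000,000 Mb; 334.17 items → 334 complete.

334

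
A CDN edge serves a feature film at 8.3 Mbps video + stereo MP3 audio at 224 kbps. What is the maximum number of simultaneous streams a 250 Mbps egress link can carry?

Audio: 224 kbps = 0.224 Mbps.
Per-viewer media rate: 8.524 Mbps.
250 Mbps = 250.0 Mbps; 250.0 / 8.524 = 29.33 → 29 viewers.

29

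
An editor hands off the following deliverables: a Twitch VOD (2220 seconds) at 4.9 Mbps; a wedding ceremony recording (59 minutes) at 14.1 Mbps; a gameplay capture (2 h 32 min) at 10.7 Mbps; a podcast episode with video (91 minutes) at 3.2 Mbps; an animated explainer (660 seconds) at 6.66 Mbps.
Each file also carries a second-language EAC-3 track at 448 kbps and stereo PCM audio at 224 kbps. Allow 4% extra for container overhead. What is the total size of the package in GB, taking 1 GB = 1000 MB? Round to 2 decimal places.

25.27 GB

Audio total: 448 + 224 = 672 kbps = 0.672 Mbps.
Twitch VOD: 5.572 Mbps × 2220 s × 1.04 = 12864.6 Mb
wedding ceremony recording: 14.772 Mbps × 3540 s × 1.04 = 54384.6 Mb
gameplay capture: 11.372 Mbps × 9120 s × 1.04 = 107861.1 Mb
podcast episode with video: 3.872 Mbps × 5460 s × 1.04 = 21986.8 Mb
animated explainer: 7.332 Mbps × 660 s × 1.04 = 5032.7 Mb
Total: 202129.8 Mb = 25266.2 MB.
= 25.27 GB.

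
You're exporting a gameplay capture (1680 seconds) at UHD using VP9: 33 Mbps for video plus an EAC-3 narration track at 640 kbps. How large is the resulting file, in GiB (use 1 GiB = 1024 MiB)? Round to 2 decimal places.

6.58 GiB

Audio: 640 kbps = 0.640 Mbps.
Total bitrate: 33 + 0.640 = 33.640 Mbps.
Stream data: 33.640 Mbps × 1680 s = 56515.2 Mb.
56,515 Mb = 7,064,400,000 bytes ÷ 1,073,741,824 = 6.579 GiB.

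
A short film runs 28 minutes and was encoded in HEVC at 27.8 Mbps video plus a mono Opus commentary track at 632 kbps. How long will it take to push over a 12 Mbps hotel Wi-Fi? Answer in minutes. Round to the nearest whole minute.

28 min = 1680 s
Audio: 632 kbps = 0.632 Mbps.
Total bitrate: 28.432 Mbps.
File: 28.432 Mbps × 1680 s = 47765.8 Mb.
At 12 Mbps: 47765.8 / 12 = 3980.5 s ≈ 66.3 minutes.

66 minutes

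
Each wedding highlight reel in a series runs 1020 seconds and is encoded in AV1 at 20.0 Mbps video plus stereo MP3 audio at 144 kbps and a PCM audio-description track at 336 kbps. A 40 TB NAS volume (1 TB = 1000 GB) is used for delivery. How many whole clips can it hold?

15318

Audio total: 144 + 336 = 480 kbps = 0.480 Mbps.
Total bitrate: 20.480 Mbps.
Per item: 20.480 Mbps × 1020 s = 20,890 Mb = 2,611 MB.
Capacity: 40 TB = 320,000,000 Mb; 15318.63 items → 15318 complete.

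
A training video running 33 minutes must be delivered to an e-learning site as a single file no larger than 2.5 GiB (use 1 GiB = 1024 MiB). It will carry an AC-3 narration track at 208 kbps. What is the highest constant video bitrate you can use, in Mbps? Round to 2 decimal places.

Budget: 2.5 GiB = 21474.8 Mb.
33 min = 1980 s
Total bitrate budget: 21474.8 Mb / 1980 s = 10.846 Mbps.
Audio: 208 kbps = 0.208 Mbps.
Video: 10.846 − 0.208 = 10.638 Mbps.

10.64 Mbps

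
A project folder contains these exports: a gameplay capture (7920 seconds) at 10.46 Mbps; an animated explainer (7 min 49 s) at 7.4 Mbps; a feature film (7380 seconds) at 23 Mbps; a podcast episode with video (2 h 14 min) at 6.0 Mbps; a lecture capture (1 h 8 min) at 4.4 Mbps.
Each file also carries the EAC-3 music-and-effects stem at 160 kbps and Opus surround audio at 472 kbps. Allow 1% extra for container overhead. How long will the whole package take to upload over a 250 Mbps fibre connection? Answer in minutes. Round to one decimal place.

22.9 minutes

Audio total: 160 + 472 = 632 kbps = 0.632 Mbps.
gameplay capture: 11.092 Mbps × 7920 s × 1.01 = 88727.1 Mb
animated explainer: 8.032 Mbps × 469 s × 1.01 = 3804.7 Mb
feature film: 23.632 Mbps × 7380 s × 1.01 = 176148.2 Mb
podcast episode with video: 6.632 Mbps × 8040 s × 1.01 = 53854.5 Mb
lecture capture: 5.032 Mbps × 4080 s × 1.01 = 20735.9 Mb
Total: 343270.4 Mb = 42908.8 MB.
At 250 Mbps: 343270.4 / 250 = 1373 s ≈ 22.9 minutes.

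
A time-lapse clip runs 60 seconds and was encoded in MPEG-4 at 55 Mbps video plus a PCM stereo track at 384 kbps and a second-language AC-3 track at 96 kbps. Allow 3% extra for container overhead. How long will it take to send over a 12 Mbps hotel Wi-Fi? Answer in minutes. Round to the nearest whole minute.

5 minutes

Audio total: 384 + 96 = 480 kbps = 0.480 Mbps.
Total bitrate: 55.480 Mbps.
File: 55.480 Mbps × 60 s = 3328.8 Mb.
With 3% container overhead: ×1.03. → 3428.7 Mb.
At 12 Mbps: 3428.7 / 12 = 285.7 s ≈ 4.76 minutes.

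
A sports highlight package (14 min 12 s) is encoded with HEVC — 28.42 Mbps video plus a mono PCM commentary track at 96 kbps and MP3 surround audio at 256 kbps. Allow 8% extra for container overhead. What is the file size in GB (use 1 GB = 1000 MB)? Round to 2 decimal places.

14 min 12 s = 852 s
Audio total: 96 + 256 = 352 kbps = 0.352 Mbps.
Total bitrate: 28.42 + 0.352 = 28.772 Mbps.
Stream data: 28.772 Mbps × 852 s = 24513.7 Mb.
With 8% container overhead: ×1.08.
26,475 Mb ÷ 8 = 3,309 MB → 3.309 GB.

3.31 GB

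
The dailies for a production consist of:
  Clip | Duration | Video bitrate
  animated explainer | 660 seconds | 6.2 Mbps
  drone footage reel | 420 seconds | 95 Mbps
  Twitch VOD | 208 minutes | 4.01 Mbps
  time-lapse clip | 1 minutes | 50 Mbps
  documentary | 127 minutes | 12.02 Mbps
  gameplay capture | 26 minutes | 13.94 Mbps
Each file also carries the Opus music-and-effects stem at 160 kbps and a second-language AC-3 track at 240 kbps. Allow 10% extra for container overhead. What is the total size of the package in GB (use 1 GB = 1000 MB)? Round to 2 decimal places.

Audio total: 160 + 240 = 400 kbps = 0.400 Mbps.
animated explainer: 6.600 Mbps × 660 s × 1.10 = 4791.6 Mb
drone footage reel: 95.400 Mbps × 420 s × 1.10 = 44074.8 Mb
Twitch VOD: 4.410 Mbps × 12480 s × 1.10 = 60540.5 Mb
time-lapse clip: 50.400 Mbps × 60 s × 1.10 = 3326.4 Mb
documentary: 12.420 Mbps × 7620 s × 1.10 = 104104.4 Mb
gameplay capture: 14.340 Mbps × 1560 s × 1.10 = 24607.4 Mb
Total: 241445.2 Mb = 30180.6 MB.
= 30.18 GB.

30.18 GB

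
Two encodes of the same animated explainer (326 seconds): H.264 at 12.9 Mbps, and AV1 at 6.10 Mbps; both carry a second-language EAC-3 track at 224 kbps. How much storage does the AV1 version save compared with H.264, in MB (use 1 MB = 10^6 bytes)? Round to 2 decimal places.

Audio: 224 kbps = 0.224 Mbps.
H.264: 13.124 Mbps × 326 s = 4278.4 Mb = 534.803 MB.
AV1: 6.324 Mbps × 326 s = 2061.6 Mb = 257.703 MB.
Saving: 534.803 − 257.703 = 277.100 MB.

277.10 MB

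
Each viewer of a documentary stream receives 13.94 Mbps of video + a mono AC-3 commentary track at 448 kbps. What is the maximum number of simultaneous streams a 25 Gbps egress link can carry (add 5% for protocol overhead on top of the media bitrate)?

1654

Audio: 448 kbps = 0.448 Mbps.
Per-viewer media rate: 14.388 Mbps.
On the wire with 5% overhead: 15.107 Mbps.
25 Gbps = 25,000 Mbps; 25,000 / 15.107 = 1654.82 → 1654 viewers.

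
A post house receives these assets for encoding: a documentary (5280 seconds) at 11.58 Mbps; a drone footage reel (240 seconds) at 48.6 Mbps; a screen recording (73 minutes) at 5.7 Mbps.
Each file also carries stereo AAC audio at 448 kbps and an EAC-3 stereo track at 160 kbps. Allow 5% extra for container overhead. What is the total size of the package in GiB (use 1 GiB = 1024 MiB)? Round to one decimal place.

12.7 GiB

Audio total: 448 + 160 = 608 kbps = 0.608 Mbps.
documentary: 12.188 Mbps × 5280 s × 1.05 = 67570.3 Mb
drone footage reel: 49.208 Mbps × 240 s × 1.05 = 12400.4 Mb
screen recording: 6.308 Mbps × 4380 s × 1.05 = 29010.5 Mb
Total: 108981.2 Mb = 13622.6 MB.
= 12.69 GiB.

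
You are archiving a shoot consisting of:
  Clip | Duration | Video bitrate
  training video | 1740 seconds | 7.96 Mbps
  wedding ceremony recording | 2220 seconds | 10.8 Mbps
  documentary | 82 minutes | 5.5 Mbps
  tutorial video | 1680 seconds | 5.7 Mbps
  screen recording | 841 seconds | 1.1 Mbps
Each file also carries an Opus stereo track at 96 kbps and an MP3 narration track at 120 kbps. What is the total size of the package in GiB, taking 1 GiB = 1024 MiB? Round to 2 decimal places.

Audio total: 96 + 120 = 216 kbps = 0.216 Mbps.
training video: 8.176 Mbps × 1740 s = 14226.2 Mb
wedding ceremony recording: 11.016 Mbps × 2220 s = 24455.5 Mb
documentary: 5.716 Mbps × 4920 s = 28122.7 Mb
tutorial video: 5.916 Mbps × 1680 s = 9938.9 Mb
screen recording: 1.316 Mbps × 841 s = 1106.8 Mb
Total: 77850.1 Mb = 9731.3 MB.
= 9.063 GiB.

9.06 GiB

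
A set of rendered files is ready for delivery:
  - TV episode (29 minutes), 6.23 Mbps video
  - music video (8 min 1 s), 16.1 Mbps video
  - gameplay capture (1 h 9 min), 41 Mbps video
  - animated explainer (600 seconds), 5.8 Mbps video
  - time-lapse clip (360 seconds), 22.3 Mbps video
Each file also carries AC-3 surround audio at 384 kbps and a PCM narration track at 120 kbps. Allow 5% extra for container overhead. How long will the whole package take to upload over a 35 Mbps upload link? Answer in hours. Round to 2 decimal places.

1.70 hours

Audio total: 384 + 120 = 504 kbps = 0.504 Mbps.
TV episode: 6.734 Mbps × 1740 s × 1.05 = 12303.0 Mb
music video: 16.604 Mbps × 481 s × 1.05 = 8385.9 Mb
gameplay capture: 41.504 Mbps × 4140 s × 1.05 = 180417.9 Mb
animated explainer: 6.304 Mbps × 600 s × 1.05 = 3971.5 Mb
time-lapse clip: 22.804 Mbps × 360 s × 1.05 = 8619.9 Mb
Total: 213698.2 Mb = 26712.3 MB.
At 35 Mbps: 213698.2 / 35 = 6106 s ≈ 1.7 hours.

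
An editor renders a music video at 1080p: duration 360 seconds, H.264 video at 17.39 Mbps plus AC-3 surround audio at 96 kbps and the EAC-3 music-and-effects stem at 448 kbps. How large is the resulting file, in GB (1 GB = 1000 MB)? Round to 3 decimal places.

0.807 GB

Audio total: 96 + 448 = 544 kbps = 0.544 Mbps.
Total bitrate: 17.39 + 0.544 = 17.934 Mbps.
Stream data: 17.934 Mbps × 360 s = 6456.2 Mb.
6,456 Mb ÷ 8 = 807.0 MB → 0.807 GB.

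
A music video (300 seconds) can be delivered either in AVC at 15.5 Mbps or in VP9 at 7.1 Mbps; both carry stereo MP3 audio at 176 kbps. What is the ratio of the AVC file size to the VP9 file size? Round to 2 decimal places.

2.15

Audio: 176 kbps = 0.176 Mbps.
AVC: 15.676 Mbps × 300 s = 4702.8 Mb = 0.588 GB.
VP9: 7.276 Mbps × 300 s = 2182.8 Mb = 0.273 GB.
Ratio: 0.588 / 0.273 = 2.154.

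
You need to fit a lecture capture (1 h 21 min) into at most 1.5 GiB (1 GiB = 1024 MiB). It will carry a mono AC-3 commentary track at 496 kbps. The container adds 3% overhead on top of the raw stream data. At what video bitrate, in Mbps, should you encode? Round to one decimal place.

2.1 Mbps

Budget: 1.5 GiB = 12884.9 Mb.
Stream payload after overhead: 12884.9 / 1.03 = 12509.6 Mb.
1 h 21 min = 81 min = 4860 s
Total bitrate budget: 12509.6 Mb / 4860 s = 2.574 Mbps.
Audio: 496 kbps = 0.496 Mbps.
Video: 2.574 − 0.496 = 2.078 Mbps.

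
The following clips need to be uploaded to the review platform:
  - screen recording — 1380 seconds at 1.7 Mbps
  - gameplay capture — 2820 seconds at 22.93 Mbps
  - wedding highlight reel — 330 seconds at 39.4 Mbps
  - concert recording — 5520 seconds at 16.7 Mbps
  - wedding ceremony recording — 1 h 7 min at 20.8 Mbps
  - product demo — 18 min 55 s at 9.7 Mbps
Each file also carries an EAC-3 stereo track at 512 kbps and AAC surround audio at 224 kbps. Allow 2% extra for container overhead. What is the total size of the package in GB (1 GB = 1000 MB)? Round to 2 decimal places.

35.45 GB

Audio total: 512 + 224 = 736 kbps = 0.736 Mbps.
screen recording: 2.436 Mbps × 1380 s × 1.02 = 3428.9 Mb
gameplay capture: 23.666 Mbps × 2820 s × 1.02 = 68072.9 Mb
wedding highlight reel: 40.136 Mbps × 330 s × 1.02 = 13509.8 Mb
concert recording: 17.436 Mbps × 5520 s × 1.02 = 98171.7 Mb
wedding ceremony recording: 21.536 Mbps × 4020 s × 1.02 = 88306.2 Mb
product demo: 10.436 Mbps × 1135 s × 1.02 = 12081.8 Mb
Total: 283571.2 Mb = 35446.4 MB.
= 35.45 GB.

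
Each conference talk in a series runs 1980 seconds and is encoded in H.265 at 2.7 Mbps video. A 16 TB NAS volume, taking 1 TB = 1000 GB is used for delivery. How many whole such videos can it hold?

Per item: 2.700 Mbps × 1980 s = 5,346 Mb = 668.2 MB.
Capacity: 16 TB = 128,000,000 Mb; 23943.14 items → 23943 complete.

23943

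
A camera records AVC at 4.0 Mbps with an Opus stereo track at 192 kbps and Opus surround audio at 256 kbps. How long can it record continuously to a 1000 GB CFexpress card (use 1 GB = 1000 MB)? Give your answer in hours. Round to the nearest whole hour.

500 hours

Audio total: 192 + 256 = 448 kbps = 0.448 Mbps.
Total bitrate: 4.0 + 0.448 = 4.448 Mbps.
Capacity: 1000 GB = 8,000,000 Mb.
Recording time: 8,000,000 / 4.448 = 1,798,561 s ≈ 500 hours.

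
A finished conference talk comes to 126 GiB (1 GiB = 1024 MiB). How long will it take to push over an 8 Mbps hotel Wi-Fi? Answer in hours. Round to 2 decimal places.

File: 126 GiB = 1082331.8 Mb.
At 8 Mbps: 1082331.8 / 8 = 135291.5 s ≈ 37.6 hours.

37.58 hours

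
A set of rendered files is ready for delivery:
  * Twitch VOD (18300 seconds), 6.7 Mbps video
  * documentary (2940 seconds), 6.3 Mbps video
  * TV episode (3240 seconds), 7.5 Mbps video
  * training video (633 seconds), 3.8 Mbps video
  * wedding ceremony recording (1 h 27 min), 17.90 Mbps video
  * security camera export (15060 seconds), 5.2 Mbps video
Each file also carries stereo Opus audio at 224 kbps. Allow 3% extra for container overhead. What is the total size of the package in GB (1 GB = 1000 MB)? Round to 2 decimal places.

45.03 GB

Audio: 224 kbps = 0.224 Mbps.
Twitch VOD: 6.924 Mbps × 18300 s × 1.03 = 130510.5 Mb
documentary: 6.524 Mbps × 2940 s × 1.03 = 19756.0 Mb
TV episode: 7.724 Mbps × 3240 s × 1.03 = 25776.5 Mb
training video: 4.024 Mbps × 633 s × 1.03 = 2623.6 Mb
wedding ceremony recording: 18.124 Mbps × 5220 s × 1.03 = 97445.5 Mb
security camera export: 5.424 Mbps × 15060 s × 1.03 = 84136.0 Mb
Total: 360248.1 Mb = 45031.0 MB.
= 45.03 GB.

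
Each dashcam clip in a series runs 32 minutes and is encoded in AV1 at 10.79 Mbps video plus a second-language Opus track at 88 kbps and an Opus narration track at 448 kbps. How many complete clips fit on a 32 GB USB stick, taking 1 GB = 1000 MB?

32 min = 1920 s
Audio total: 88 + 448 = 536 kbps = 0.536 Mbps.
Total bitrate: 11.326 Mbps.
Per item: 11.326 Mbps × 1920 s = 21,746 Mb = 2,718 MB.
Capacity: 32 GB = 256,000 Mb; 11.77 items → 11 complete.

11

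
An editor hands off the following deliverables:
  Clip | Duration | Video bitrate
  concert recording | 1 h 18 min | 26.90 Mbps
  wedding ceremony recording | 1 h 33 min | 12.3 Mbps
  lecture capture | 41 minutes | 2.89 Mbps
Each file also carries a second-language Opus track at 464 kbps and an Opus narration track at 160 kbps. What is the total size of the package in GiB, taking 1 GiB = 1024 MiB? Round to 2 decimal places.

24.40 GiB

Audio total: 464 + 160 = 624 kbps = 0.624 Mbps.
concert recording: 27.524 Mbps × 4680 s = 128812.3 Mb
wedding ceremony recording: 12.924 Mbps × 5580 s = 72115.9 Mb
lecture capture: 3.514 Mbps × 2460 s = 8644.4 Mb
Total: 209572.7 Mb = 26196.6 MB.
= 24.40 GiB.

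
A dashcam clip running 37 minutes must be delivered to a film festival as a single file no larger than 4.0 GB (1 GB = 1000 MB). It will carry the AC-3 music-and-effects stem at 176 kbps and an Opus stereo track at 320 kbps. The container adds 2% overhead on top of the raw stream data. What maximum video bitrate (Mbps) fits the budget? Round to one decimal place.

Budget: 4.0 GB = 32000.0 Mb.
Stream payload after overhead: 32000.0 / 1.02 = 31372.5 Mb.
37 min = 2220 s
Total bitrate budget: 31372.5 Mb / 2220 s = 14.132 Mbps.
Audio total: 176 + 320 = 496 kbps = 0.496 Mbps.
Video: 14.132 − 0.496 = 13.636 Mbps.

13.6 Mbps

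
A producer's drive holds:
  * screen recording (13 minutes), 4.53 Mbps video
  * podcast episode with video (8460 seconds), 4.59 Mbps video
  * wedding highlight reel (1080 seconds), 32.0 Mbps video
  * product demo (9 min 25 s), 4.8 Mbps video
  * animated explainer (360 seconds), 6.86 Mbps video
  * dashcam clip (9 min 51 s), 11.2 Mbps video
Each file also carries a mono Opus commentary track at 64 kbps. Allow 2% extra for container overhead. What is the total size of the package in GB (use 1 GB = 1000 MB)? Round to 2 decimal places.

11.41 GB

Audio: 64 kbps = 0.064 Mbps.
screen recording: 4.594 Mbps × 780 s × 1.02 = 3655.0 Mb
podcast episode with video: 4.654 Mbps × 8460 s × 1.02 = 40160.3 Mb
wedding highlight reel: 32.064 Mbps × 1080 s × 1.02 = 35321.7 Mb
product demo: 4.864 Mbps × 565 s × 1.02 = 2803.1 Mb
animated explainer: 6.924 Mbps × 360 s × 1.02 = 2542.5 Mb
dashcam clip: 11.264 Mbps × 591 s × 1.02 = 6790.2 Mb
Total: 91272.8 Mb = 11409.1 MB.
= 11.41 GB.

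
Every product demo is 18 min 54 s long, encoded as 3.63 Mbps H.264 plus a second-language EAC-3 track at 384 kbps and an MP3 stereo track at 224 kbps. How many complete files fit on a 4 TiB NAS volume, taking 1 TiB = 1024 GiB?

7321

18 min 54 s = 1134 s
Audio total: 384 + 224 = 608 kbps = 0.608 Mbps.
Total bitrate: 4.238 Mbps.
Per item: 4.238 Mbps × 1134 s = 4,806 Mb = 600.7 MB.
Capacity: 4 TiB = 35,184,372 Mb; 7321.09 items → 7321 complete.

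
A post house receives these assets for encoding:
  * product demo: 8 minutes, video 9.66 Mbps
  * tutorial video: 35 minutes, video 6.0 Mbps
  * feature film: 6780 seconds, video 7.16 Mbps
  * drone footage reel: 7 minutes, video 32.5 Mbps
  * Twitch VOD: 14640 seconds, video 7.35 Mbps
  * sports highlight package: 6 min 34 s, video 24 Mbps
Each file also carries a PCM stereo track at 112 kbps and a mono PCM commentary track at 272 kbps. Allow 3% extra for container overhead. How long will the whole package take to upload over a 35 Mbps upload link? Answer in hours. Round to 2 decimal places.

1.68 hours

Audio total: 112 + 272 = 384 kbps = 0.384 Mbps.
product demo: 10.044 Mbps × 480 s × 1.03 = 4965.8 Mb
tutorial video: 6.384 Mbps × 2100 s × 1.03 = 13808.6 Mb
feature film: 7.544 Mbps × 6780 s × 1.03 = 52682.8 Mb
drone footage reel: 32.884 Mbps × 420 s × 1.03 = 14225.6 Mb
Twitch VOD: 7.734 Mbps × 14640 s × 1.03 = 116622.5 Mb
sports highlight package: 24.384 Mbps × 394 s × 1.03 = 9895.5 Mb
Total: 212200.8 Mb = 26525.1 MB.
At 35 Mbps: 212200.8 / 35 = 6063 s ≈ 1.68 hours.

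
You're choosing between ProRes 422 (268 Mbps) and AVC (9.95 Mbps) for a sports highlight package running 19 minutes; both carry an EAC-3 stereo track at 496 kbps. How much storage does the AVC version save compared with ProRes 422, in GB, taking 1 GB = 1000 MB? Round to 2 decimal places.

19 min = 1140 s
Audio: 496 kbps = 0.496 Mbps.
ProRes 422: 268.496 Mbps × 1140 s = 306085.4 Mb = 38.261 GB.
AVC: 10.446 Mbps × 1140 s = 11908.4 Mb = 1.489 GB.
Saving: 38.261 − 1.489 = 36.772 GB.

36.77 GB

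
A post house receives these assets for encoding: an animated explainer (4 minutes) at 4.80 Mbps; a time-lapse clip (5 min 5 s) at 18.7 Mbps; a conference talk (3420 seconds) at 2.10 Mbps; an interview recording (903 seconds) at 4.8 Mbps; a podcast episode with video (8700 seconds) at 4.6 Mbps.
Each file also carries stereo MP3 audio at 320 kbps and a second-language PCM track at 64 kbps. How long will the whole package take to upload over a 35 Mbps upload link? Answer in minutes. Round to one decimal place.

30.3 minutes

Audio total: 320 + 64 = 384 kbps = 0.384 Mbps.
animated explainer: 5.184 Mbps × 240 s = 1244.2 Mb
time-lapse clip: 19.084 Mbps × 305 s = 5820.6 Mb
conference talk: 2.484 Mbps × 3420 s = 8495.3 Mb
interview recording: 5.184 Mbps × 903 s = 4681.2 Mb
podcast episode with video: 4.984 Mbps × 8700 s = 43360.8 Mb
Total: 63602.0 Mb = 7950.3 MB.
At 35 Mbps: 63602.0 / 35 = 1817 s ≈ 30.3 minutes.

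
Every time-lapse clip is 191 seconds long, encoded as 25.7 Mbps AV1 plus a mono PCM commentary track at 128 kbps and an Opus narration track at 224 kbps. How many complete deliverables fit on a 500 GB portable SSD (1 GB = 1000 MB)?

803

Audio total: 128 + 224 = 352 kbps = 0.352 Mbps.
Total bitrate: 26.052 Mbps.
Per item: 26.052 Mbps × 191 s = 4,976 Mb = 622.0 MB.
Capacity: 500 GB = 4,000,000 Mb; 803.87 items → 803 complete.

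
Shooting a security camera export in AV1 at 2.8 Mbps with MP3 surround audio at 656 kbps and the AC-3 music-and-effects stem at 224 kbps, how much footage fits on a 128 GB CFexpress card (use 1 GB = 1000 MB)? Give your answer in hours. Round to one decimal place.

77.3 hours

Audio total: 656 + 224 = 880 kbps = 0.880 Mbps.
Total bitrate: 2.8 + 0.880 = 3.680 Mbps.
Capacity: 128 GB = 1,024,000 Mb.
Recording time: 1,024,000 / 3.680 = 278,261 s ≈ 77.3 hours.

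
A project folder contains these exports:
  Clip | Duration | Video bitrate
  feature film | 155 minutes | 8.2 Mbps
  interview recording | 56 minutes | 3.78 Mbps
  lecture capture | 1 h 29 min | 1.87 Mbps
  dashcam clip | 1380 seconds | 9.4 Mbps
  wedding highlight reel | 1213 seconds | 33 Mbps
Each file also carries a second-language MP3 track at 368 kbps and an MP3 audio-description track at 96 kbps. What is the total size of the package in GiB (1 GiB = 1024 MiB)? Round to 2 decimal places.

Audio total: 368 + 96 = 464 kbps = 0.464 Mbps.
feature film: 8.664 Mbps × 9300 s = 80575.2 Mb
interview recording: 4.244 Mbps × 3360 s = 14259.8 Mb
lecture capture: 2.334 Mbps × 5340 s = 12463.6 Mb
dashcam clip: 9.864 Mbps × 1380 s = 13612.3 Mb
wedding highlight reel: 33.464 Mbps × 1213 s = 40591.8 Mb
Total: 161502.8 Mb = 20187.8 MB.
= 18.80 GiB.

18.80 GiB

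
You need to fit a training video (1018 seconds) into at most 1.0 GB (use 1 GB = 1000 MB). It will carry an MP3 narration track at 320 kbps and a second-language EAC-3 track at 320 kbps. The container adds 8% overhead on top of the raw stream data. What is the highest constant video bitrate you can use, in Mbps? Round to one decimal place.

Budget: 1.0 GB = 8000.0 Mb.
Stream payload after overhead: 8000.0 / 1.08 = 7407.4 Mb.
Total bitrate budget: 7407.4 Mb / 1018 s = 7.276 Mbps.
Audio total: 320 + 320 = 640 kbps = 0.640 Mbps.
Video: 7.276 − 0.640 = 6.636 Mbps.

6.6 Mbps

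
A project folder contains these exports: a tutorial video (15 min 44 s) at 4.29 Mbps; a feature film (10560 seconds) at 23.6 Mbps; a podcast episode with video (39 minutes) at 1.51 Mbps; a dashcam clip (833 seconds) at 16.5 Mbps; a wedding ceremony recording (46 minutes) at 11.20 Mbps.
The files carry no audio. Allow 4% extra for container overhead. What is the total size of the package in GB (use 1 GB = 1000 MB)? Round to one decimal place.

tutorial video: 4.290 Mbps × 944 s × 1.04 = 4211.8 Mb
feature film: 23.600 Mbps × 10560 s × 1.04 = 259184.6 Mb
podcast episode with video: 1.510 Mbps × 2340 s × 1.04 = 3674.7 Mb
dashcam clip: 16.500 Mbps × 833 s × 1.04 = 14294.3 Mb
wedding ceremony recording: 11.200 Mbps × 2760 s × 1.04 = 32148.5 Mb
Total: 313513.9 Mb = 39189.2 MB.
= 39.19 GB.

39.2 GB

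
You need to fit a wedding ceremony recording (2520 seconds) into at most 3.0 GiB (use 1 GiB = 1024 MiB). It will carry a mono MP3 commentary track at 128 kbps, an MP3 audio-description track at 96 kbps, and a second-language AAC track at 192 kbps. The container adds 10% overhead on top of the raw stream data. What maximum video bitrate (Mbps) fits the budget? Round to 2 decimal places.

Budget: 3.0 GiB = 25769.8 Mb.
Stream payload after overhead: 25769.8 / 1.10 = 23427.1 Mb.
Total bitrate budget: 23427.1 Mb / 2520 s = 9.296 Mbps.
Audio total: 128 + 96 + 192 = 416 kbps = 0.416 Mbps.
Video: 9.296 − 0.416 = 8.880 Mbps.

8.88 Mbps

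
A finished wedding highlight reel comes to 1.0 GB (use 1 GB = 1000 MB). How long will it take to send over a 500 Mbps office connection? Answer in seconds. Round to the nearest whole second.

16 seconds

File: 1.0 GB = 8000.0 Mb.
At 500 Mbps: 8000.0 / 500 = 16.0 s ≈ 16 seconds.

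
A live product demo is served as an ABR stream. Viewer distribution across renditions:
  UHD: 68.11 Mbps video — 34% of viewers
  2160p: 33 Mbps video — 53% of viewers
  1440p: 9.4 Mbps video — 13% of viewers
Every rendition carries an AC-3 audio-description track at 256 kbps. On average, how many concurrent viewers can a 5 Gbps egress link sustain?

118

Audio: 256 kbps = 0.256 Mbps.
Average per-viewer bitrate: 0.34×68.366 + 0.53×33.256 + 0.13×9.656 = 42.125 Mbps.
5 Gbps = 5,000 Mbps; 5,000 / 42.125 = 118.69 → 118.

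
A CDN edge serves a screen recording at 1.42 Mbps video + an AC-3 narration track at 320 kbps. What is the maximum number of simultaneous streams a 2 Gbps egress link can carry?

1149

Audio: 320 kbps = 0.320 Mbps.
Per-viewer media rate: 1.740 Mbps.
2 Gbps = 2,000 Mbps; 2,000 / 1.740 = 1149.43 → 1149 viewers.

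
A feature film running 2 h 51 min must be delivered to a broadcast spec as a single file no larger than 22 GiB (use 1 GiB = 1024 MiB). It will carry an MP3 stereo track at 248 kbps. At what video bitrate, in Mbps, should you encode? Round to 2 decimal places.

18.17 Mbps

Budget: 22 GiB = 188978.6 Mb.
2 h 51 min = 171 min = 10260 s
Total bitrate budget: 188978.6 Mb / 10260 s = 18.419 Mbps.
Audio: 248 kbps = 0.248 Mbps.
Video: 18.419 − 0.248 = 18.171 Mbps.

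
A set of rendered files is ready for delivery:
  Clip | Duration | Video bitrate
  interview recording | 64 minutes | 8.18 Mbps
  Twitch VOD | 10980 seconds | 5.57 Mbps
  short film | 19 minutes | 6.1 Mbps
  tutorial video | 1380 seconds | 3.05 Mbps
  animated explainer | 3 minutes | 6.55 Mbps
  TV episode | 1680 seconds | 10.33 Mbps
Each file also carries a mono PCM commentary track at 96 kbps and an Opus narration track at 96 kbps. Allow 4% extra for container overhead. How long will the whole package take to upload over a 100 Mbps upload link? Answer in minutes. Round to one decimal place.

Audio total: 96 + 96 = 192 kbps = 0.192 Mbps.
interview recording: 8.372 Mbps × 3840 s × 1.04 = 33434.4 Mb
Twitch VOD: 5.762 Mbps × 10980 s × 1.04 = 65797.4 Mb
short film: 6.292 Mbps × 1140 s × 1.04 = 7459.8 Mb
tutorial video: 3.242 Mbps × 1380 s × 1.04 = 4652.9 Mb
animated explainer: 6.742 Mbps × 180 s × 1.04 = 1262.1 Mb
TV episode: 10.522 Mbps × 1680 s × 1.04 = 18384.0 Mb
Total: 130990.7 Mb = 16373.8 MB.
At 100 Mbps: 130990.7 / 100 = 1310 s ≈ 21.8 minutes.

21.8 minutes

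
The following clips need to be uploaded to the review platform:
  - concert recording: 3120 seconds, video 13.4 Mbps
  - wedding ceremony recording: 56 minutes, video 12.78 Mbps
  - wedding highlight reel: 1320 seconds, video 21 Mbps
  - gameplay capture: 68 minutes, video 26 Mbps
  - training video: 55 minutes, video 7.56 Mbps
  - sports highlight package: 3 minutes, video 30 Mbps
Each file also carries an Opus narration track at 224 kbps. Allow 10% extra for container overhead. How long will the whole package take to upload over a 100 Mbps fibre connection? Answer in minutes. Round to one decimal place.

46.3 minutes

Audio: 224 kbps = 0.224 Mbps.
concert recording: 13.624 Mbps × 3120 s × 1.10 = 46757.6 Mb
wedding ceremony recording: 13.004 Mbps × 3360 s × 1.10 = 48062.8 Mb
wedding highlight reel: 21.224 Mbps × 1320 s × 1.10 = 30817.2 Mb
gameplay capture: 26.224 Mbps × 4080 s × 1.10 = 117693.3 Mb
training video: 7.784 Mbps × 3300 s × 1.10 = 28255.9 Mb
sports highlight package: 30.224 Mbps × 180 s × 1.10 = 5984.4 Mb
Total: 277571.2 Mb = 34696.4 MB.
At 100 Mbps: 277571.2 / 100 = 2776 s ≈ 46.3 minutes.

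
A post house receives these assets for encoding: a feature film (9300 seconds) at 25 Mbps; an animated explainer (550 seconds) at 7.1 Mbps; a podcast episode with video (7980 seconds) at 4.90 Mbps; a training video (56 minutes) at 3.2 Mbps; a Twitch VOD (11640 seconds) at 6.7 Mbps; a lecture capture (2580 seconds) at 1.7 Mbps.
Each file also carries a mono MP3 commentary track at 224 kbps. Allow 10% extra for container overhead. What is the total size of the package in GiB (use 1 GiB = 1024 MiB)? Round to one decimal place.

48.2 GiB

Audio: 224 kbps = 0.224 Mbps.
feature film: 25.224 Mbps × 9300 s × 1.10 = 258041.5 Mb
animated explainer: 7.324 Mbps × 550 s × 1.10 = 4431.0 Mb
podcast episode with video: 5.124 Mbps × 7980 s × 1.10 = 44978.5 Mb
training video: 3.424 Mbps × 3360 s × 1.10 = 12655.1 Mb
Twitch VOD: 6.924 Mbps × 11640 s × 1.10 = 88654.9 Mb
lecture capture: 1.924 Mbps × 2580 s × 1.10 = 5460.3 Mb
Total: 414221.3 Mb = 51777.7 MB.
= 48.22 GiB.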